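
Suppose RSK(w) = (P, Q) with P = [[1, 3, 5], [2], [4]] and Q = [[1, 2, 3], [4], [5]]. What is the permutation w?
Reverse the RSK construction: for i from n down to 1, find the cell of Q containing i, remove the entry at that cell from P, and reverse-bump it up through P; the value ejected from row 1 is w(i).

Step i=5: Q has 5 at row 3, column 1; remove 4 from row 3 of P and reverse-bump: 4 enters row 2 and ejects 2; 2 enters row 1 and ejects 1. So w(5) = 1. P is now [[2, 3, 5], [4]].
Step i=4: Q has 4 at row 2, column 1; remove 4 from row 2 of P and reverse-bump: 4 enters row 1 and ejects 3. So w(4) = 3. P is now [[2, 4, 5]].
Step i=3: Q has 3 at row 1, column 3; remove that cell from P, ejecting 5. So w(3) = 5. P is now [[2, 4]].
Step i=2: Q has 2 at row 1, column 2; remove that cell from P, ejecting 4. So w(2) = 4. P is now [[2]].
Step i=1: Q has 1 at row 1, column 1; remove that cell from P, ejecting 2. So w(1) = 2. P is now [].

So w = 2 4 5 3 1.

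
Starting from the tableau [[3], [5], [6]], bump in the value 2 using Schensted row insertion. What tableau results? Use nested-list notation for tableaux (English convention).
[[2], [3], [5], [6]]

In row 1, 2 replaces 3 (the leftmost entry greater than 2); 3 is bumped to row 2. In row 2, 3 replaces 5 (the leftmost entry greater than 3); 5 is bumped to row 3. In row 3, 5 replaces 6 (the leftmost entry greater than 5); 6 is bumped to row 4. 6 starts a new row 4. The new tableau is [[2], [3], [5], [6]].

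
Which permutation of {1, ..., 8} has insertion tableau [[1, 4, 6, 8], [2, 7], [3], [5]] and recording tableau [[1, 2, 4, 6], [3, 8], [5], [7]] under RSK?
Reverse the RSK construction: for i from n down to 1, find the cell of Q containing i, remove the entry at that cell from P, and reverse-bump it up through P; the value ejected from row 1 is w(i).

Step i=8: Q has 8 at row 2, column 2; remove 7 from row 2 of P and reverse-bump: 7 enters row 1 and ejects 6. So w(8) = 6. P is now [[1, 4, 7, 8], [2], [3], [5]].
Step i=7: Q has 7 at row 4, column 1; remove 5 from row 4 of P and reverse-bump: 5 enters row 3 and ejects 3; 3 enters row 2 and ejects 2; 2 enters row 1 and ejects 1. So w(7) = 1. P is now [[2, 4, 7, 8], [3], [5]].
Step i=6: Q has 6 at row 1, column 4; remove that cell from P, ejecting 8. So w(6) = 8. P is now [[2, 4, 7], [3], [5]].
Step i=5: Q has 5 at row 3, column 1; remove 5 from row 3 of P and reverse-bump: 5 enters row 2 and ejects 3; 3 enters row 1 and ejects 2. So w(5) = 2. P is now [[3, 4, 7], [5]].
Step i=4: Q has 4 at row 1, column 3; remove that cell from P, ejecting 7. So w(4) = 7. P is now [[3, 4], [5]].
Step i=3: Q has 3 at row 2, column 1; remove 5 from row 2 of P and reverse-bump: 5 enters row 1 and ejects 4. So w(3) = 4. P is now [[3, 5]].
Step i=2: Q has 2 at row 1, column 2; remove that cell from P, ejecting 5. So w(2) = 5. P is now [[3]].
Step i=1: Q has 1 at row 1, column 1; remove that cell from P, ejecting 3. So w(1) = 3. P is now [].

So w = 3 5 4 7 2 8 1 6.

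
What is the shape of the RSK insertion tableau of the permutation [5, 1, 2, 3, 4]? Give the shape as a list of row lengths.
Row-insert each entry into an empty tableau.

After inserting 5: P = [[5]].
After inserting 1: P = [[1], [5]].
After inserting 2: P = [[1, 2], [5]].
After inserting 3: P = [[1, 2, 3], [5]].
After inserting 4: P = [[1, 2, 3, 4], [5]].

The final insertion tableau P = [[1, 2, 3, 4], [5]] has shape [4, 1].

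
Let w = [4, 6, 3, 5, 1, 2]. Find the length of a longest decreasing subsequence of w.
3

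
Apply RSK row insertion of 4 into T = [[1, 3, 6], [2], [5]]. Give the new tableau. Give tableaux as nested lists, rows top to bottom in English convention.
In row 1, 4 replaces 6 (the leftmost entry greater than 4); 6 is bumped to row 2. 6 is appended to row 2. The new tableau is [[1, 3, 4], [2, 6], [5]].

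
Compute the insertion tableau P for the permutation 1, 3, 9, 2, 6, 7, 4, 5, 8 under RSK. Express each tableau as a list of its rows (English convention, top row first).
P = [[1, 2, 4, 5, 8], [3, 6, 7], [9]]

After inserting 1: P = [[1]].
After inserting 3: P = [[1, 3]].
After inserting 9: P = [[1, 3, 9]].
After inserting 2: P = [[1, 2, 9], [3]].
After inserting 6: P = [[1, 2, 6], [3, 9]].
After inserting 7: P = [[1, 2, 6, 7], [3, 9]].
After inserting 4: P = [[1, 2, 4, 7], [3, 6], [9]].
After inserting 5: P = [[1, 2, 4, 5], [3, 6, 7], [9]].
After inserting 8: P = [[1, 2, 4, 5, 8], [3, 6, 7], [9]].

So P = [[1, 2, 4, 5, 8], [3, 6, 7], [9]].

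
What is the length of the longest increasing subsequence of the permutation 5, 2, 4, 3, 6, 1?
3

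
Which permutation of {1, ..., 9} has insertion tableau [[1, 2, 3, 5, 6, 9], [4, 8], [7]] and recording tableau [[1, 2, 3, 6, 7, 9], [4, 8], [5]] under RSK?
1 2 7 4 3 5 8 6 9

Reverse the RSK construction: for i from n down to 1, find the cell of Q containing i, remove the entry at that cell from P, and reverse-bump it up through P; the value ejected from row 1 is w(i).

Step i=9: Q has 9 at row 1, column 6; remove that cell from P, ejecting 9. So w(9) = 9. P is now [[1, 2, 3, 5, 6], [4, 8], [7]].
Step i=8: Q has 8 at row 2, column 2; remove 8 from row 2 of P and reverse-bump: 8 enters row 1 and ejects 6. So w(8) = 6. P is now [[1, 2, 3, 5, 8], [4], [7]].
Step i=7: Q has 7 at row 1, column 5; remove that cell from P, ejecting 8. So w(7) = 8. P is now [[1, 2, 3, 5], [4], [7]].
Step i=6: Q has 6 at row 1, column 4; remove that cell from P, ejecting 5. So w(6) = 5. P is now [[1, 2, 3], [4], [7]].
Step i=5: Q has 5 at row 3, column 1; remove 7 from row 3 of P and reverse-bump: 7 enters row 2 and ejects 4; 4 enters row 1 and ejects 3. So w(5) = 3. P is now [[1, 2, 4], [7]].
Step i=4: Q has 4 at row 2, column 1; remove 7 from row 2 of P and reverse-bump: 7 enters row 1 and ejects 4. So w(4) = 4. P is now [[1, 2, 7]].
Step i=3: Q has 3 at row 1, column 3; remove that cell from P, ejecting 7. So w(3) = 7. P is now [[1, 2]].
Step i=2: Q has 2 at row 1, column 2; remove that cell from P, ejecting 2. So w(2) = 2. P is now [[1]].
Step i=1: Q has 1 at row 1, column 1; remove that cell from P, ejecting 1. So w(1) = 1. P is now [].

So w = 1 2 7 4 3 5 8 6 9.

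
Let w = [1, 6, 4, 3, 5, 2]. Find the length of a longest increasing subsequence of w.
3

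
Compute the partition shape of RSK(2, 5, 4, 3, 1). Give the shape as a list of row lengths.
[2, 1, 1, 1]

Row-insert each entry into an empty tableau.

After inserting 2: P = [[2]].
After inserting 5: P = [[2, 5]].
After inserting 4: P = [[2, 4], [5]].
After inserting 3: P = [[2, 3], [4], [5]].
After inserting 1: P = [[1, 3], [2], [4], [5]].

The final insertion tableau P = [[1, 3], [2], [4], [5]] has shape [2, 1, 1, 1].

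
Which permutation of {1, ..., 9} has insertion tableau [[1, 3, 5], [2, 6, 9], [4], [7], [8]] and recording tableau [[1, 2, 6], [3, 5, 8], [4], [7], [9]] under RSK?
4 8 7 2 6 9 3 5 1

Reverse RSK: for i = n, n-1, ..., 1, locate i in Q, remove the corresponding corner cell from P, and reverse-bump its entry up through P; the value ejected from row 1 is w(i).

So w = 4 8 7 2 6 9 3 5 1.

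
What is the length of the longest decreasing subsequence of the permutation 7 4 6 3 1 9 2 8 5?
4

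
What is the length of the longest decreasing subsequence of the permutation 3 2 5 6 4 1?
3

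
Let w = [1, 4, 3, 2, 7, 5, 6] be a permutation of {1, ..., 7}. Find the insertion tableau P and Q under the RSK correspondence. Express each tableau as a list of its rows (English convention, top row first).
Insert each entry of the permutation into P by Schensted row insertion, recording in Q the position of each new cell.

Insert 1: appended to row 1. P = [[1]], Q = [[1]].
Insert 4: appended to row 1. P = [[1, 4]], Q = [[1, 2]].
Insert 3: 3 bumps 4 from row 1; 4 starts row 2. P = [[1, 3], [4]], Q = [[1, 2], [3]].
Insert 2: 2 bumps 3 from row 1; 3 bumps 4 from row 2; 4 starts row 3. P = [[1, 2], [3], [4]], Q = [[1, 2], [3], [4]].
Insert 7: appended to row 1. P = [[1, 2, 7], [3], [4]], Q = [[1, 2, 5], [3], [4]].
Insert 5: 5 bumps 7 from row 1; 7 appends to row 2. P = [[1, 2, 5], [3, 7], [4]], Q = [[1, 2, 5], [3, 6], [4]].
Insert 6: appended to row 1. P = [[1, 2, 5, 6], [3, 7], [4]], Q = [[1, 2, 5, 7], [3, 6], [4]].

So P = [[1, 2, 5, 6], [3, 7], [4]], Q = [[1, 2, 5, 7], [3, 6], [4]].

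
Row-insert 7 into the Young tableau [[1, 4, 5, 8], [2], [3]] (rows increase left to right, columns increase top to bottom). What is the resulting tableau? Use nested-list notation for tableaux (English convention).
In row 1, 7 replaces 8 (the leftmost entry greater than 7); 8 is bumped to row 2. 8 is appended to row 2. The new tableau is [[1, 4, 5, 7], [2, 8], [3]].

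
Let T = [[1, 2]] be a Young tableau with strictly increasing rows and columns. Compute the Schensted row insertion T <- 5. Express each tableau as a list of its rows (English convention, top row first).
[[1, 2, 5]]

5 is larger than every entry of row 1, so it is appended to row 1. The new tableau is [[1, 2, 5]].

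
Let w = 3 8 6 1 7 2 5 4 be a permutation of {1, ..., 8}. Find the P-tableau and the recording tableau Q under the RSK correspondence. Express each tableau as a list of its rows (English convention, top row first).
Insert each entry of the permutation into P by Schensted row insertion, recording in Q the position of each new cell.

Insert 3: appended to row 1. P = [[3]], Q = [[1]].
Insert 8: appended to row 1. P = [[3, 8]], Q = [[1, 2]].
Insert 6: 6 bumps 8 from row 1; 8 starts row 2. P = [[3, 6], [8]], Q = [[1, 2], [3]].
Insert 1: 1 bumps 3 from row 1; 3 bumps 8 from row 2; 8 starts row 3. P = [[1, 6], [3], [8]], Q = [[1, 2], [3], [4]].
Insert 7: appended to row 1. P = [[1, 6, 7], [3], [8]], Q = [[1, 2, 5], [3], [4]].
Insert 2: 2 bumps 6 from row 1; 6 appends to row 2. P = [[1, 2, 7], [3, 6], [8]], Q = [[1, 2, 5], [3, 6], [4]].
Insert 5: 5 bumps 7 from row 1; 7 appends to row 2. P = [[1, 2, 5], [3, 6, 7], [8]], Q = [[1, 2, 5], [3, 6, 7], [4]].
Insert 4: 4 bumps 5 from row 1; 5 bumps 6 from row 2; 6 bumps 8 from row 3; 8 starts row 4. P = [[1, 2, 4], [3, 5, 7], [6], [8]], Q = [[1, 2, 5], [3, 6, 7], [4], [8]].

So P = [[1, 2, 4], [3, 5, 7], [6], [8]], Q = [[1, 2, 5], [3, 6, 7], [4], [8]].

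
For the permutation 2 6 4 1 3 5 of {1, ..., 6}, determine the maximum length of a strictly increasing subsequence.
3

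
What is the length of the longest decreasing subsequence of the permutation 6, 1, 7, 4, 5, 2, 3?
3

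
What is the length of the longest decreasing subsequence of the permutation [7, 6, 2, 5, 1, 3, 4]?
4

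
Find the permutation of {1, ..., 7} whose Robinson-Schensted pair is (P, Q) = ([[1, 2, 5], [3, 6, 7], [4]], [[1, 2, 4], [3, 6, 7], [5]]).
4 6 3 7 1 2 5

Reverse the RSK construction: for i from n down to 1, find the cell of Q containing i, remove the entry at that cell from P, and reverse-bump it up through P; the value ejected from row 1 is w(i).

Step i=7: Q has 7 at row 2, column 3; remove 7 from row 2 of P and reverse-bump: 7 enters row 1 and ejects 5. So w(7) = 5. P is now [[1, 2, 7], [3, 6], [4]].
Step i=6: Q has 6 at row 2, column 2; remove 6 from row 2 of P and reverse-bump: 6 enters row 1 and ejects 2. So w(6) = 2. P is now [[1, 6, 7], [3], [4]].
Step i=5: Q has 5 at row 3, column 1; remove 4 from row 3 of P and reverse-bump: 4 enters row 2 and ejects 3; 3 enters row 1 and ejects 1. So w(5) = 1. P is now [[3, 6, 7], [4]].
Step i=4: Q has 4 at row 1, column 3; remove that cell from P, ejecting 7. So w(4) = 7. P is now [[3, 6], [4]].
Step i=3: Q has 3 at row 2, column 1; remove 4 from row 2 of P and reverse-bump: 4 enters row 1 and ejects 3. So w(3) = 3. P is now [[4, 6]].
Step i=2: Q has 2 at row 1, column 2; remove that cell from P, ejecting 6. So w(2) = 6. P is now [[4]].
Step i=1: Q has 1 at row 1, column 1; remove that cell from P, ejecting 4. So w(1) = 4. P is now [].

So w = 4 6 3 7 1 2 5.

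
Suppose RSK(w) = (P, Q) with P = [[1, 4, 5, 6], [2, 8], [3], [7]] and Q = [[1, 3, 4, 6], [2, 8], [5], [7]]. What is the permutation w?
7 3 4 5 2 8 1 6

Reverse the RSK construction: for i from n down to 1, find the cell of Q containing i, remove the entry at that cell from P, and reverse-bump it up through P; the value ejected from row 1 is w(i).

Step i=8: Q has 8 at row 2, column 2; remove 8 from row 2 of P and reverse-bump: 8 enters row 1 and ejects 6. So w(8) = 6. P is now [[1, 4, 5, 8], [2], [3], [7]].
Step i=7: Q has 7 at row 4, column 1; remove 7 from row 4 of P and reverse-bump: 7 enters row 3 and ejects 3; 3 enters row 2 and ejects 2; 2 enters row 1 and ejects 1. So w(7) = 1. P is now [[2, 4, 5, 8], [3], [7]].
Step i=6: Q has 6 at row 1, column 4; remove that cell from P, ejecting 8. So w(6) = 8. P is now [[2, 4, 5], [3], [7]].
Step i=5: Q has 5 at row 3, column 1; remove 7 from row 3 of P and reverse-bump: 7 enters row 2 and ejects 3; 3 enters row 1 and ejects 2. So w(5) = 2. P is now [[3, 4, 5], [7]].
Step i=4: Q has 4 at row 1, column 3; remove that cell from P, ejecting 5. So w(4) = 5. P is now [[3, 4], [7]].
Step i=3: Q has 3 at row 1, column 2; remove that cell from P, ejecting 4. So w(3) = 4. P is now [[3], [7]].
Step i=2: Q has 2 at row 2, column 1; remove 7 from row 2 of P and reverse-bump: 7 enters row 1 and ejects 3. So w(2) = 3. P is now [[7]].
Step i=1: Q has 1 at row 1, column 1; remove that cell from P, ejecting 7. So w(1) = 7. P is now [].

So w = 7 3 4 5 2 8 1 6.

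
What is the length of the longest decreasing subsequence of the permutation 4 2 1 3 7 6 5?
3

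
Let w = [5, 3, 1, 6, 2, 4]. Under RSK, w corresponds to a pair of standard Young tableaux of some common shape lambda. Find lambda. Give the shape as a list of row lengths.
Row-insert each entry into an empty tableau.

After inserting 5: P = [[5]].
After inserting 3: P = [[3], [5]].
After inserting 1: P = [[1], [3], [5]].
After inserting 6: P = [[1, 6], [3], [5]].
After inserting 2: P = [[1, 2], [3, 6], [5]].
After inserting 4: P = [[1, 2, 4], [3, 6], [5]].

The final insertion tableau P = [[1, 2, 4], [3, 6], [5]] has shape [3, 2, 1].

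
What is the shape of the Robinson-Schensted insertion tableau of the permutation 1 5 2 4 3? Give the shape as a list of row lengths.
Row-insert each entry into an empty tableau.

After inserting 1: P = [[1]].
After inserting 5: P = [[1, 5]].
After inserting 2: P = [[1, 2], [5]].
After inserting 4: P = [[1, 2, 4], [5]].
After inserting 3: P = [[1, 2, 3], [4], [5]].

The final insertion tableau P = [[1, 2, 3], [4], [5]] has shape [3, 1, 1].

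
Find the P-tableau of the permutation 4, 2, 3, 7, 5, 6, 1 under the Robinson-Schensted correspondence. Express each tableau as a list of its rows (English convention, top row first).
P = [[1, 3, 5, 6], [2, 7], [4]]

After inserting 4: P = [[4]].
After inserting 2: P = [[2], [4]].
After inserting 3: P = [[2, 3], [4]].
After inserting 7: P = [[2, 3, 7], [4]].
After inserting 5: P = [[2, 3, 5], [4, 7]].
After inserting 6: P = [[2, 3, 5, 6], [4, 7]].
After inserting 1: P = [[1, 3, 5, 6], [2, 7], [4]].

So P = [[1, 3, 5, 6], [2, 7], [4]].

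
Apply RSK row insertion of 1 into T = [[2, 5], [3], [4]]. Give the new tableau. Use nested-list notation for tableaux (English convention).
[[1, 5], [2], [3], [4]]

In row 1, 1 replaces 2 (the leftmost entry greater than 1); 2 is bumped to row 2. In row 2, 2 replaces 3 (the leftmost entry greater than 2); 3 is bumped to row 3. In row 3, 3 replaces 4 (the leftmost entry greater than 3); 4 is bumped to row 4. 4 starts a new row 4. The new tableau is [[1, 5], [2], [3], [4]].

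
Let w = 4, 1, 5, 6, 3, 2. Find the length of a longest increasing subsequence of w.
3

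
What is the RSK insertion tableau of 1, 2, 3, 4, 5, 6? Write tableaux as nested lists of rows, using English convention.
P = [[1, 2, 3, 4, 5, 6]]

Insert 1: appended to row 1. P = [[1]].
Insert 2: appended to row 1. P = [[1, 2]].
Insert 3: appended to row 1. P = [[1, 2, 3]].
Insert 4: appended to row 1. P = [[1, 2, 3, 4]].
Insert 5: appended to row 1. P = [[1, 2, 3, 4, 5]].
Insert 6: appended to row 1. P = [[1, 2, 3, 4, 5, 6]].

So P = [[1, 2, 3, 4, 5, 6]].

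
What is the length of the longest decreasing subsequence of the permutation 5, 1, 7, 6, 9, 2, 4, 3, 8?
4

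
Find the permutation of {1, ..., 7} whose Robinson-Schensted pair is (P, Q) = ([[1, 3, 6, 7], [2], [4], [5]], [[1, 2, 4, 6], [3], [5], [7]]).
2 5 4 6 3 7 1

Reverse the RSK construction: for i from n down to 1, find the cell of Q containing i, remove the entry at that cell from P, and reverse-bump it up through P; the value ejected from row 1 is w(i).

Step i=7: Q has 7 at row 4, column 1; remove 5 from row 4 of P and reverse-bump: 5 enters row 3 and ejects 4; 4 enters row 2 and ejects 2; 2 enters row 1 and ejects 1. So w(7) = 1. P is now [[2, 3, 6, 7], [4], [5]].
Step i=6: Q has 6 at row 1, column 4; remove that cell from P, ejecting 7. So w(6) = 7. P is now [[2, 3, 6], [4], [5]].
Step i=5: Q has 5 at row 3, column 1; remove 5 from row 3 of P and reverse-bump: 5 enters row 2 and ejects 4; 4 enters row 1 and ejects 3. So w(5) = 3. P is now [[2, 4, 6], [5]].
Step i=4: Q has 4 at row 1, column 3; remove that cell from P, ejecting 6. So w(4) = 6. P is now [[2, 4], [5]].
Step i=3: Q has 3 at row 2, column 1; remove 5 from row 2 of P and reverse-bump: 5 enters row 1 and ejects 4. So w(3) = 4. P is now [[2, 5]].
Step i=2: Q has 2 at row 1, column 2; remove that cell from P, ejecting 5. So w(2) = 5. P is now [[2]].
Step i=1: Q has 1 at row 1, column 1; remove that cell from P, ejecting 2. So w(1) = 2. P is now [].

So w = 2 5 4 6 3 7 1.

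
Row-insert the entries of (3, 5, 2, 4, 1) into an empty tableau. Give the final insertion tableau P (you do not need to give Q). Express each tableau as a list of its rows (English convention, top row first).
Insert 3: appended to row 1. P = [[3]].
Insert 5: appended to row 1. P = [[3, 5]].
Insert 2: 2 bumps 3 from row 1; 3 starts row 2. P = [[2, 5], [3]].
Insert 4: 4 bumps 5 from row 1; 5 appends to row 2. P = [[2, 4], [3, 5]].
Insert 1: 1 bumps 2 from row 1; 2 bumps 3 from row 2; 3 starts row 3. P = [[1, 4], [2, 5], [3]].

So P = [[1, 4], [2, 5], [3]].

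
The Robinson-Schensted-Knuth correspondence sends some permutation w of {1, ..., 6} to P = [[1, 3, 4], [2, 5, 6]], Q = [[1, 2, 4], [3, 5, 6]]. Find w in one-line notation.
Reverse the RSK construction: for i from n down to 1, find the cell of Q containing i, remove the entry at that cell from P, and reverse-bump it up through P; the value ejected from row 1 is w(i).

Step i=6: Q has 6 at row 2, column 3; remove 6 from row 2 of P and reverse-bump: 6 enters row 1 and ejects 4. So w(6) = 4. P is now [[1, 3, 6], [2, 5]].
Step i=5: Q has 5 at row 2, column 2; remove 5 from row 2 of P and reverse-bump: 5 enters row 1 and ejects 3. So w(5) = 3. P is now [[1, 5, 6], [2]].
Step i=4: Q has 4 at row 1, column 3; remove that cell from P, ejecting 6. So w(4) = 6. P is now [[1, 5], [2]].
Step i=3: Q has 3 at row 2, column 1; remove 2 from row 2 of P and reverse-bump: 2 enters row 1 and ejects 1. So w(3) = 1. P is now [[2, 5]].
Step i=2: Q has 2 at row 1, column 2; remove that cell from P, ejecting 5. So w(2) = 5. P is now [[2]].
Step i=1: Q has 1 at row 1, column 1; remove that cell from P, ejecting 2. So w(1) = 2. P is now [].

So w = 2 5 1 6 3 4.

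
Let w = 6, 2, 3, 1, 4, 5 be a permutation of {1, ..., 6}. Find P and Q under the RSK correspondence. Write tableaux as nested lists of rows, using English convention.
Insert each entry of the permutation into P by Schensted row insertion, recording in Q the position of each new cell.

After inserting 6: P = [[6]].
After inserting 2: P = [[2], [6]].
After inserting 3: P = [[2, 3], [6]].
After inserting 1: P = [[1, 3], [2], [6]].
After inserting 4: P = [[1, 3, 4], [2], [6]].
After inserting 5: P = [[1, 3, 4, 5], [2], [6]].

So P = [[1, 3, 4, 5], [2], [6]], Q = [[1, 3, 5, 6], [2], [4]].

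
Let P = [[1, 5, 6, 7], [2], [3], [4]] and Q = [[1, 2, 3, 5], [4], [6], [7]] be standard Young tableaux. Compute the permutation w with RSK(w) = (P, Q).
Reverse the RSK construction: for i from n down to 1, find the cell of Q containing i, remove the entry at that cell from P, and reverse-bump it up through P; the value ejected from row 1 is w(i).

Step i=7: Q has 7 at row 4, column 1; remove 4 from row 4 of P and reverse-bump: 4 enters row 3 and ejects 3; 3 enters row 2 and ejects 2; 2 enters row 1 and ejects 1. So w(7) = 1. P is now [[2, 5, 6, 7], [3], [4]].
Step i=6: Q has 6 at row 3, column 1; remove 4 from row 3 of P and reverse-bump: 4 enters row 2 and ejects 3; 3 enters row 1 and ejects 2. So w(6) = 2. P is now [[3, 5, 6, 7], [4]].
Step i=5: Q has 5 at row 1, column 4; remove that cell from P, ejecting 7. So w(5) = 7. P is now [[3, 5, 6], [4]].
Step i=4: Q has 4 at row 2, column 1; remove 4 from row 2 of P and reverse-bump: 4 enters row 1 and ejects 3. So w(4) = 3. P is now [[4, 5, 6]].
Step i=3: Q has 3 at row 1, column 3; remove that cell from P, ejecting 6. So w(3) = 6. P is now [[4, 5]].
Step i=2: Q has 2 at row 1, column 2; remove that cell from P, ejecting 5. So w(2) = 5. P is now [[4]].
Step i=1: Q has 1 at row 1, column 1; remove that cell from P, ejecting 4. So w(1) = 4. P is now [].

So w = 4 5 6 3 7 2 1.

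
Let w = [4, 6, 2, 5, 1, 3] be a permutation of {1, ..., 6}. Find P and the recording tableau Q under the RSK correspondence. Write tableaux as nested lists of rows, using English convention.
Insert each entry of the permutation into P by Schensted row insertion, recording in Q the position of each new cell.

Insert 4: appended to row 1. P = [[4]].
Insert 6: appended to row 1. P = [[4, 6]].
Insert 2: 2 bumps 4 from row 1; 4 starts row 2. P = [[2, 6], [4]].
Insert 5: 5 bumps 6 from row 1; 6 appends to row 2. P = [[2, 5], [4, 6]].
Insert 1: 1 bumps 2 from row 1; 2 bumps 4 from row 2; 4 starts row 3. P = [[1, 5], [2, 6], [4]].
Insert 3: 3 bumps 5 from row 1; 5 bumps 6 from row 2; 6 appends to row 3. P = [[1, 3], [2, 5], [4, 6]].

So P = [[1, 3], [2, 5], [4, 6]], Q = [[1, 2], [3, 4], [5, 6]].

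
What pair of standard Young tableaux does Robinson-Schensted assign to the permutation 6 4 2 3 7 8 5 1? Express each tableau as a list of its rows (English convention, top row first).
P = [[1, 3, 5, 8], [2, 7], [4], [6]], Q = [[1, 4, 5, 6], [2, 7], [3], [8]]

Insert each entry of the permutation into P by Schensted row insertion, recording in Q the position of each new cell.

Insert 6: appended to row 1. P = [[6]].
Insert 4: 4 bumps 6 from row 1; 6 starts row 2. P = [[4], [6]].
Insert 2: 2 bumps 4 from row 1; 4 bumps 6 from row 2; 6 starts row 3. P = [[2], [4], [6]].
Insert 3: appended to row 1. P = [[2, 3], [4], [6]].
Insert 7: appended to row 1. P = [[2, 3, 7], [4], [6]].
Insert 8: appended to row 1. P = [[2, 3, 7, 8], [4], [6]].
Insert 5: 5 bumps 7 from row 1; 7 appends to row 2. P = [[2, 3, 5, 8], [4, 7], [6]].
Insert 1: 1 bumps 2 from row 1; 2 bumps 4 from row 2; 4 bumps 6 from row 3; 6 starts row 4. P = [[1, 3, 5, 8], [2, 7], [4], [6]].

So P = [[1, 3, 5, 8], [2, 7], [4], [6]], Q = [[1, 4, 5, 6], [2, 7], [3], [8]].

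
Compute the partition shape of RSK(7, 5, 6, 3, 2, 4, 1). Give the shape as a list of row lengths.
[2, 2, 1, 1, 1]

Row-insert each entry into an empty tableau.

After inserting 7: P = [[7]].
After inserting 5: P = [[5], [7]].
After inserting 6: P = [[5, 6], [7]].
After inserting 3: P = [[3, 6], [5], [7]].
After inserting 2: P = [[2, 6], [3], [5], [7]].
After inserting 4: P = [[2, 4], [3, 6], [5], [7]].
After inserting 1: P = [[1, 4], [2, 6], [3], [5], [7]].

The final insertion tableau P = [[1, 4], [2, 6], [3], [5], [7]] has shape [2, 2, 1, 1, 1].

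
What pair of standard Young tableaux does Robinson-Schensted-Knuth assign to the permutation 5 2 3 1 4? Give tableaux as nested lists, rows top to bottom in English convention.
Insert each entry of the permutation into P by Schensted row insertion, recording in Q the position of each new cell.

Insert 5: appended to row 1. P = [[5]].
Insert 2: 2 bumps 5 from row 1; 5 starts row 2. P = [[2], [5]].
Insert 3: appended to row 1. P = [[2, 3], [5]].
Insert 1: 1 bumps 2 from row 1; 2 bumps 5 from row 2; 5 starts row 3. P = [[1, 3], [2], [5]].
Insert 4: appended to row 1. P = [[1, 3, 4], [2], [5]].

So P = [[1, 3, 4], [2], [5]], Q = [[1, 3, 5], [2], [4]].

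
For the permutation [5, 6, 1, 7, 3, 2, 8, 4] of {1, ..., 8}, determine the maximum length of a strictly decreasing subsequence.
3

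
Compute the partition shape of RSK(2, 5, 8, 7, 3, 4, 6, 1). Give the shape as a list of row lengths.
Row-insert each entry into an empty tableau.

After inserting 2: P = [[2]].
After inserting 5: P = [[2, 5]].
After inserting 8: P = [[2, 5, 8]].
After inserting 7: P = [[2, 5, 7], [8]].
After inserting 3: P = [[2, 3, 7], [5], [8]].
After inserting 4: P = [[2, 3, 4], [5, 7], [8]].
After inserting 6: P = [[2, 3, 4, 6], [5, 7], [8]].
After inserting 1: P = [[1, 3, 4, 6], [2, 7], [5], [8]].

The final insertion tableau P = [[1, 3, 4, 6], [2, 7], [5], [8]] has shape [4, 2, 1, 1].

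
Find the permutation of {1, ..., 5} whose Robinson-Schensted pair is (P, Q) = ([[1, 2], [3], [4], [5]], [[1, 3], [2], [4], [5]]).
5 1 4 3 2

Reverse the RSK construction: for i from n down to 1, find the cell of Q containing i, remove the entry at that cell from P, and reverse-bump it up through P; the value ejected from row 1 is w(i).

Step i=5: Q has 5 at row 4, column 1; remove 5 from row 4 of P and reverse-bump: 5 enters row 3 and ejects 4; 4 enters row 2 and ejects 3; 3 enters row 1 and ejects 2. So w(5) = 2. P is now [[1, 3], [4], [5]].
Step i=4: Q has 4 at row 3, column 1; remove 5 from row 3 of P and reverse-bump: 5 enters row 2 and ejects 4; 4 enters row 1 and ejects 3. So w(4) = 3. P is now [[1, 4], [5]].
Step i=3: Q has 3 at row 1, column 2; remove that cell from P, ejecting 4. So w(3) = 4. P is now [[1], [5]].
Step i=2: Q has 2 at row 2, column 1; remove 5 from row 2 of P and reverse-bump: 5 enters row 1 and ejects 1. So w(2) = 1. P is now [[5]].
Step i=1: Q has 1 at row 1, column 1; remove that cell from P, ejecting 5. So w(1) = 5. P is now [].

So w = 5 1 4 3 2.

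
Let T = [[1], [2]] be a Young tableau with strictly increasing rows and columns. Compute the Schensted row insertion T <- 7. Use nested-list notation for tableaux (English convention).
[[1, 7], [2]]

7 is larger than every entry of row 1, so it is appended to row 1. The new tableau is [[1, 7], [2]].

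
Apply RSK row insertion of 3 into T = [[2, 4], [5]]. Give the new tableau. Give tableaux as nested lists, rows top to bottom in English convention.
In row 1, 3 replaces 4 (the leftmost entry greater than 3); 4 is bumped to row 2. In row 2, 4 replaces 5 (the leftmost entry greater than 4); 5 is bumped to row 3. 5 starts a new row 3. The new tableau is [[2, 3], [4], [5]].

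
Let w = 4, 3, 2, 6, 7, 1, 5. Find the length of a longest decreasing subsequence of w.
4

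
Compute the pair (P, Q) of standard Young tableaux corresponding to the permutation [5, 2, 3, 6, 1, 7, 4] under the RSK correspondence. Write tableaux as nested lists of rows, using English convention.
Insert each entry of the permutation into P by Schensted row insertion, recording in Q the position of each new cell.

Insert 5: appended to row 1. P = [[5]], Q = [[1]].
Insert 2: 2 bumps 5 from row 1; 5 starts row 2. P = [[2], [5]], Q = [[1], [2]].
Insert 3: appended to row 1. P = [[2, 3], [5]], Q = [[1, 3], [2]].
Insert 6: appended to row 1. P = [[2, 3, 6], [5]], Q = [[1, 3, 4], [2]].
Insert 1: 1 bumps 2 from row 1; 2 bumps 5 from row 2; 5 starts row 3. P = [[1, 3, 6], [2], [5]], Q = [[1, 3, 4], [2], [5]].
Insert 7: appended to row 1. P = [[1, 3, 6, 7], [2], [5]], Q = [[1, 3, 4, 6], [2], [5]].
Insert 4: 4 bumps 6 from row 1; 6 appends to row 2. P = [[1, 3, 4, 7], [2, 6], [5]], Q = [[1, 3, 4, 6], [2, 7], [5]].

So P = [[1, 3, 4, 7], [2, 6], [5]], Q = [[1, 3, 4, 6], [2, 7], [5]].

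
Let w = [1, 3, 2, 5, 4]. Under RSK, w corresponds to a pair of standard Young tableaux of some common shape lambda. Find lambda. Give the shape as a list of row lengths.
Row-insert each entry into an empty tableau.

After inserting 1: P = [[1]].
After inserting 3: P = [[1, 3]].
After inserting 2: P = [[1, 2], [3]].
After inserting 5: P = [[1, 2, 5], [3]].
After inserting 4: P = [[1, 2, 4], [3, 5]].

The final insertion tableau P = [[1, 2, 4], [3, 5]] has shape [3, 2].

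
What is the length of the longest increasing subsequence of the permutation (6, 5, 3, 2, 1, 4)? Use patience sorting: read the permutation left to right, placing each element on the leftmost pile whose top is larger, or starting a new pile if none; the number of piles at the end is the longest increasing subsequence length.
2

6: new pile. tops = [6]
5: onto pile 1 (replacing 6). tops = [5]
3: onto pile 1 (replacing 5). tops = [3]
2: onto pile 1 (replacing 3). tops = [2]
1: onto pile 1 (replacing 2). tops = [1]
4: new pile. tops = [1, 4]

2 piles, so the longest increasing subsequence has length 2.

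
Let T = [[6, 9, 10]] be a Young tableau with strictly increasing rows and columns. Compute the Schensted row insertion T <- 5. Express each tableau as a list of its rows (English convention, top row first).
[[5, 9, 10], [6]]

In row 1, 5 replaces 6 (the leftmost entry greater than 5); 6 is bumped to row 2. 6 starts a new row 2. The new tableau is [[5, 9, 10], [6]].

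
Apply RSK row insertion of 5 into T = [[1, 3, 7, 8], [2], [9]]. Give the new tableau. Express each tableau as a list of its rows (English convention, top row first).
In row 1, 5 replaces 7 (the leftmost entry greater than 5); 7 is bumped to row 2. 7 is appended to row 2. The new tableau is [[1, 3, 5, 8], [2, 7], [9]].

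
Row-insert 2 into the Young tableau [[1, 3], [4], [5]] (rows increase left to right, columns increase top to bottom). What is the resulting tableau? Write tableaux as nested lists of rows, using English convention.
In row 1, 2 replaces 3 (the leftmost entry greater than 2); 3 is bumped to row 2. In row 2, 3 replaces 4 (the leftmost entry greater than 3); 4 is bumped to row 3. In row 3, 4 replaces 5 (the leftmost entry greater than 4); 5 is bumped to row 4. 5 starts a new row 4. The new tableau is [[1, 2], [3], [4], [5]].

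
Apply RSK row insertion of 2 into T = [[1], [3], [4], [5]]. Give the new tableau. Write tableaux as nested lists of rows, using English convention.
[[1, 2], [3], [4], [5]]

2 is larger than every entry of row 1, so it is appended to row 1. The new tableau is [[1, 2], [3], [4], [5]].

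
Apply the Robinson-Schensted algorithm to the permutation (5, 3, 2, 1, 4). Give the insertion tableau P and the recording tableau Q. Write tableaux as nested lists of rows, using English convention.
Insert each entry of the permutation into P by Schensted row insertion, recording in Q the position of each new cell.

Insert 5: appended to row 1. P = [[5]].
Insert 3: 3 bumps 5 from row 1; 5 starts row 2. P = [[3], [5]].
Insert 2: 2 bumps 3 from row 1; 3 bumps 5 from row 2; 5 starts row 3. P = [[2], [3], [5]].
Insert 1: 1 bumps 2 from row 1; 2 bumps 3 from row 2; 3 bumps 5 from row 3; 5 starts row 4. P = [[1], [2], [3], [5]].
Insert 4: appended to row 1. P = [[1, 4], [2], [3], [5]].

So P = [[1, 4], [2], [3], [5]], Q = [[1, 5], [2], [3], [4]].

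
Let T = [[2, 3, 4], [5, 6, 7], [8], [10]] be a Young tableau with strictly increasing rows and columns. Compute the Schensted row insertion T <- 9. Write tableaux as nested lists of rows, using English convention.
[[2, 3, 4, 9], [5, 6, 7], [8], [10]]

9 is larger than every entry of row 1, so it is appended to row 1. The new tableau is [[2, 3, 4, 9], [5, 6, 7], [8], [10]].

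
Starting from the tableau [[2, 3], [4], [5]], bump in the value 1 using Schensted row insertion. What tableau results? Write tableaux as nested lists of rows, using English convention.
In row 1, 1 replaces 2 (the leftmost entry greater than 1); 2 is bumped to row 2. In row 2, 2 replaces 4 (the leftmost entry greater than 2); 4 is bumped to row 3. In row 3, 4 replaces 5 (the leftmost entry greater than 4); 5 is bumped to row 4. 5 starts a new row 4. The new tableau is [[1, 3], [2], [4], [5]].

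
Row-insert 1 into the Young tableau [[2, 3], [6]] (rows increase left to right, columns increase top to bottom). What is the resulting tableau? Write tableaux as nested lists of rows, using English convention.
In row 1, 1 replaces 2 (the leftmost entry greater than 1); 2 is bumped to row 2. In row 2, 2 replaces 6 (the leftmost entry greater than 2); 6 is bumped to row 3. 6 starts a new row 3. The new tableau is [[1, 3], [2], [6]].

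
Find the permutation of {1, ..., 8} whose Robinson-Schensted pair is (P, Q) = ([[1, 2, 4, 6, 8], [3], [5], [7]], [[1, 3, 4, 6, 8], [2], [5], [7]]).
7 1 3 5 4 6 2 8

Reverse RSK: for i = n, n-1, ..., 1, locate i in Q, remove the corresponding corner cell from P, and reverse-bump its entry up through P; the value ejected from row 1 is w(i).

So w = 7 1 3 5 4 6 2 8.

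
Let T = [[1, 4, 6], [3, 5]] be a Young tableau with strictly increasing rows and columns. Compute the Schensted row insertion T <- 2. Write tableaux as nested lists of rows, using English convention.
[[1, 2, 6], [3, 4], [5]]

In row 1, 2 replaces 4 (the leftmost entry greater than 2); 4 is bumped to row 2. In row 2, 4 replaces 5 (the leftmost entry greater than 4); 5 is bumped to row 3. 5 starts a new row 3. The new tableau is [[1, 2, 6], [3, 4], [5]].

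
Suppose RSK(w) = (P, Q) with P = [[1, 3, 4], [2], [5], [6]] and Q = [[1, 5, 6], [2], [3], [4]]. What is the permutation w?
Reverse the RSK construction: for i from n down to 1, find the cell of Q containing i, remove the entry at that cell from P, and reverse-bump it up through P; the value ejected from row 1 is w(i).

Step i=6: Q has 6 at row 1, column 3; remove that cell from P, ejecting 4. So w(6) = 4. P is now [[1, 3], [2], [5], [6]].
Step i=5: Q has 5 at row 1, column 2; remove that cell from P, ejecting 3. So w(5) = 3. P is now [[1], [2], [5], [6]].
Step i=4: Q has 4 at row 4, column 1; remove 6 from row 4 of P and reverse-bump: 6 enters row 3 and ejects 5; 5 enters row 2 and ejects 2; 2 enters row 1 and ejects 1. So w(4) = 1. P is now [[2], [5], [6]].
Step i=3: Q has 3 at row 3, column 1; remove 6 from row 3 of P and reverse-bump: 6 enters row 2 and ejects 5; 5 enters row 1 and ejects 2. So w(3) = 2. P is now [[5], [6]].
Step i=2: Q has 2 at row 2, column 1; remove 6 from row 2 of P and reverse-bump: 6 enters row 1 and ejects 5. So w(2) = 5. P is now [[6]].
Step i=1: Q has 1 at row 1, column 1; remove that cell from P, ejecting 6. So w(1) = 6. P is now [].

So w = 6 5 2 1 3 4.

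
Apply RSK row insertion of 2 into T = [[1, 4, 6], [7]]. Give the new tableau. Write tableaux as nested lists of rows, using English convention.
In row 1, 2 replaces 4 (the leftmost entry greater than 2); 4 is bumped to row 2. In row 2, 4 replaces 7 (the leftmost entry greater than 4); 7 is bumped to row 3. 7 starts a new row 3. The new tableau is [[1, 2, 6], [4], [7]].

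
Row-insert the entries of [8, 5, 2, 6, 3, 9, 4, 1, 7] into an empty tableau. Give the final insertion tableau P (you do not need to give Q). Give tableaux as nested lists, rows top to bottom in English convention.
P = [[1, 3, 4, 7], [2, 6, 9], [5], [8]]

Insert 8: appended to row 1. P = [[8]].
Insert 5: 5 bumps 8 from row 1; 8 starts row 2. P = [[5], [8]].
Insert 2: 2 bumps 5 from row 1; 5 bumps 8 from row 2; 8 starts row 3. P = [[2], [5], [8]].
Insert 6: appended to row 1. P = [[2, 6], [5], [8]].
Insert 3: 3 bumps 6 from row 1; 6 appends to row 2. P = [[2, 3], [5, 6], [8]].
Insert 9: appended to row 1. P = [[2, 3, 9], [5, 6], [8]].
Insert 4: 4 bumps 9 from row 1; 9 appends to row 2. P = [[2, 3, 4], [5, 6, 9], [8]].
Insert 1: 1 bumps 2 from row 1; 2 bumps 5 from row 2; 5 bumps 8 from row 3; 8 starts row 4. P = [[1, 3, 4], [2, 6, 9], [5], [8]].
Insert 7: appended to row 1. P = [[1, 3, 4, 7], [2, 6, 9], [5], [8]].

So P = [[1, 3, 4, 7], [2, 6, 9], [5], [8]].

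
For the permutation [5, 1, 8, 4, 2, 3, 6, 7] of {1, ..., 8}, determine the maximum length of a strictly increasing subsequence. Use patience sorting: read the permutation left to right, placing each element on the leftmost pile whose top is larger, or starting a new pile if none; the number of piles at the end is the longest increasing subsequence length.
5

5: new pile. tops = [5]
1: onto pile 1 (replacing 5). tops = [1]
8: new pile. tops = [1, 8]
4: onto pile 2 (replacing 8). tops = [1, 4]
2: onto pile 2 (replacing 4). tops = [1, 2]
3: new pile. tops = [1, 2, 3]
6: new pile. tops = [1, 2, 3, 6]
7: new pile. tops = [1, 2, 3, 6, 7]

5 piles, so the longest increasing subsequence has length 5.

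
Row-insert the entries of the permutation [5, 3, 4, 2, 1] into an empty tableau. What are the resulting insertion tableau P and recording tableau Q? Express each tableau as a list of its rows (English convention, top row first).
Insert each entry of the permutation into P by Schensted row insertion, recording in Q the position of each new cell.

Insert 5: appended to row 1. P = [[5]].
Insert 3: 3 bumps 5 from row 1; 5 starts row 2. P = [[3], [5]].
Insert 4: appended to row 1. P = [[3, 4], [5]].
Insert 2: 2 bumps 3 from row 1; 3 bumps 5 from row 2; 5 starts row 3. P = [[2, 4], [3], [5]].
Insert 1: 1 bumps 2 from row 1; 2 bumps 3 from row 2; 3 bumps 5 from row 3; 5 starts row 4. P = [[1, 4], [2], [3], [5]].

So P = [[1, 4], [2], [3], [5]], Q = [[1, 3], [2], [4], [5]].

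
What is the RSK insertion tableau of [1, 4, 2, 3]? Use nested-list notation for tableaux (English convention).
P = [[1, 2, 3], [4]]

Insert 1: appended to row 1. P = [[1]].
Insert 4: appended to row 1. P = [[1, 4]].
Insert 2: 2 bumps 4 from row 1; 4 starts row 2. P = [[1, 2], [4]].
Insert 3: appended to row 1. P = [[1, 2, 3], [4]].

So P = [[1, 2, 3], [4]].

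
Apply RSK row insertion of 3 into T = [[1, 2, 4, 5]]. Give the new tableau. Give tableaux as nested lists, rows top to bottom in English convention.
[[1, 2, 3, 5], [4]]

In row 1, 3 replaces 4 (the leftmost entry greater than 3); 4 is bumped to row 2. 4 starts a new row 2. The new tableau is [[1, 2, 3, 5], [4]].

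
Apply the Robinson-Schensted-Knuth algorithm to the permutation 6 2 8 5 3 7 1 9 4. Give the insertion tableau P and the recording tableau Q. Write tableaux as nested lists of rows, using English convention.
P = [[1, 3, 4, 9], [2, 7], [5, 8], [6]], Q = [[1, 3, 6, 8], [2, 4], [5, 9], [7]]

Insert each entry of the permutation into P by Schensted row insertion, recording in Q the position of each new cell.

Insert 6: appended to row 1. P = [[6]], Q = [[1]].
Insert 2: 2 bumps 6 from row 1; 6 starts row 2. P = [[2], [6]], Q = [[1], [2]].
Insert 8: appended to row 1. P = [[2, 8], [6]], Q = [[1, 3], [2]].
Insert 5: 5 bumps 8 from row 1; 8 appends to row 2. P = [[2, 5], [6, 8]], Q = [[1, 3], [2, 4]].
Insert 3: 3 bumps 5 from row 1; 5 bumps 6 from row 2; 6 starts row 3. P = [[2, 3], [5, 8], [6]], Q = [[1, 3], [2, 4], [5]].
Insert 7: appended to row 1. P = [[2, 3, 7], [5, 8], [6]], Q = [[1, 3, 6], [2, 4], [5]].
Insert 1: 1 bumps 2 from row 1; 2 bumps 5 from row 2; 5 bumps 6 from row 3; 6 starts row 4. P = [[1, 3, 7], [2, 8], [5], [6]], Q = [[1, 3, 6], [2, 4], [5], [7]].
Insert 9: appended to row 1. P = [[1, 3, 7, 9], [2, 8], [5], [6]], Q = [[1, 3, 6, 8], [2, 4], [5], [7]].
Insert 4: 4 bumps 7 from row 1; 7 bumps 8 from row 2; 8 appends to row 3. P = [[1, 3, 4, 9], [2, 7], [5, 8], [6]], Q = [[1, 3, 6, 8], [2, 4], [5, 9], [7]].

So P = [[1, 3, 4, 9], [2, 7], [5, 8], [6]], Q = [[1, 3, 6, 8], [2, 4], [5, 9], [7]].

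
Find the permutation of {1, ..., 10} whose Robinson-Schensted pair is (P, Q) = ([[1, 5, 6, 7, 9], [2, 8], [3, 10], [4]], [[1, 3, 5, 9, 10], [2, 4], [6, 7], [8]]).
Reverse the RSK construction: for i from n down to 1, find the cell of Q containing i, remove the entry at that cell from P, and reverse-bump it up through P; the value ejected from row 1 is w(i).

Step i=10: Q has 10 at row 1, column 5; remove that cell from P, ejecting 9. So w(10) = 9. P is now [[1, 5, 6, 7], [2, 8], [3, 10], [4]].
Step i=9: Q has 9 at row 1, column 4; remove that cell from P, ejecting 7. So w(9) = 7. P is now [[1, 5, 6], [2, 8], [3, 10], [4]].
Step i=8: Q has 8 at row 4, column 1; remove 4 from row 4 of P and reverse-bump: 4 enters row 3 and ejects 3; 3 enters row 2 and ejects 2; 2 enters row 1 and ejects 1. So w(8) = 1. P is now [[2, 5, 6], [3, 8], [4, 10]].
Step i=7: Q has 7 at row 3, column 2; remove 10 from row 3 of P and reverse-bump: 10 enters row 2 and ejects 8; 8 enters row 1 and ejects 6. So w(7) = 6. P is now [[2, 5, 8], [3, 10], [4]].
Step i=6: Q has 6 at row 3, column 1; remove 4 from row 3 of P and reverse-bump: 4 enters row 2 and ejects 3; 3 enters row 1 and ejects 2. So w(6) = 2. P is now [[3, 5, 8], [4, 10]].
Step i=5: Q has 5 at row 1, column 3; remove that cell from P, ejecting 8. So w(5) = 8. P is now [[3, 5], [4, 10]].
Step i=4: Q has 4 at row 2, column 2; remove 10 from row 2 of P and reverse-bump: 10 enters row 1 and ejects 5. So w(4) = 5. P is now [[3, 10], [4]].
Step i=3: Q has 3 at row 1, column 2; remove that cell from P, ejecting 10. So w(3) = 10. P is now [[3], [4]].
Step i=2: Q has 2 at row 2, column 1; remove 4 from row 2 of P and reverse-bump: 4 enters row 1 and ejects 3. So w(2) = 3. P is now [[4]].
Step i=1: Q has 1 at row 1, column 1; remove that cell from P, ejecting 4. So w(1) = 4. P is now [].

So w = 4 3 10 5 8 2 6 1 7 9.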